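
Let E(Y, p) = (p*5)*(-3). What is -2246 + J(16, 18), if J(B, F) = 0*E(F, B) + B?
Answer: -2230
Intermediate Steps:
E(Y, p) = -15*p (E(Y, p) = (5*p)*(-3) = -15*p)
J(B, F) = B (J(B, F) = 0*(-15*B) + B = 0 + B = B)
-2246 + J(16, 18) = -2246 + 16 = -2230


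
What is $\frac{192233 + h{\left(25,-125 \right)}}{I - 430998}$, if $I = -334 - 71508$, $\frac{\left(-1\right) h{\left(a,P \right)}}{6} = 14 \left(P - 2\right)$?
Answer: $- \frac{202901}{502840} \approx -0.40351$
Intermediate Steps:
$h{\left(a,P \right)} = 168 - 84 P$ ($h{\left(a,P \right)} = - 6 \cdot 14 \left(P - 2\right) = - 6 \cdot 14 \left(-2 + P\right) = - 6 \left(-28 + 14 P\right) = 168 - 84 P$)
$I = -71842$ ($I = -334 - 71508 = -71842$)
$\frac{192233 + h{\left(25,-125 \right)}}{I - 430998} = \frac{192233 + \left(168 - -10500\right)}{-71842 - 430998} = \frac{192233 + \left(168 + 10500\right)}{-502840} = \left(192233 + 10668\right) \left(- \frac{1}{502840}\right) = 202901 \left(- \frac{1}{502840}\right) = - \frac{202901}{502840}$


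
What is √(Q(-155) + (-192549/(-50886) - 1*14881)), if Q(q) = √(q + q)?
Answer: √(-4280315564118 + 287709444*I*√310)/16962 ≈ 0.072176 + 121.97*I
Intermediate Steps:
Q(q) = √2*√q (Q(q) = √(2*q) = √2*√q)
√(Q(-155) + (-192549/(-50886) - 1*14881)) = √(√2*√(-155) + (-192549/(-50886) - 1*14881)) = √(√2*(I*√155) + (-192549*(-1/50886) - 14881)) = √(I*√310 + (64183/16962 - 14881)) = √(I*√310 - 252347339/16962) = √(-252347339/16962 + I*√310)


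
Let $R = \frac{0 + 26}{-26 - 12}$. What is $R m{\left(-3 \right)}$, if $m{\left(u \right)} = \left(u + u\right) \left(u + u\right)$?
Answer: $- \frac{468}{19} \approx -24.632$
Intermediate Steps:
$R = - \frac{13}{19}$ ($R = \frac{26}{-38} = 26 \left(- \frac{1}{38}\right) = - \frac{13}{19} \approx -0.68421$)
$m{\left(u \right)} = 4 u^{2}$ ($m{\left(u \right)} = 2 u 2 u = 4 u^{2}$)
$R m{\left(-3 \right)} = - \frac{13 \cdot 4 \left(-3\right)^{2}}{19} = - \frac{13 \cdot 4 \cdot 9}{19} = \left(- \frac{13}{19}\right) 36 = - \frac{468}{19}$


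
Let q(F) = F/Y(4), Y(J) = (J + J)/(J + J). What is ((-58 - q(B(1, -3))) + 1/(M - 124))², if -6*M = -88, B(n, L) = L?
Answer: 325549849/107584 ≈ 3026.0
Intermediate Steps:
Y(J) = 1 (Y(J) = (2*J)/((2*J)) = (2*J)*(1/(2*J)) = 1)
q(F) = F (q(F) = F/1 = F*1 = F)
M = 44/3 (M = -⅙*(-88) = 44/3 ≈ 14.667)
((-58 - q(B(1, -3))) + 1/(M - 124))² = ((-58 - 1*(-3)) + 1/(44/3 - 124))² = ((-58 + 3) + 1/(-328/3))² = (-55 - 3/328)² = (-18043/328)² = 325549849/107584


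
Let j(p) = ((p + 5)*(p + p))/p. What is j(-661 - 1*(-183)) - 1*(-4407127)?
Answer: 4406181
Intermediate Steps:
j(p) = 10 + 2*p (j(p) = ((5 + p)*(2*p))/p = (2*p*(5 + p))/p = 10 + 2*p)
j(-661 - 1*(-183)) - 1*(-4407127) = (10 + 2*(-661 - 1*(-183))) - 1*(-4407127) = (10 + 2*(-661 + 183)) + 4407127 = (10 + 2*(-478)) + 4407127 = (10 - 956) + 4407127 = -946 + 4407127 = 4406181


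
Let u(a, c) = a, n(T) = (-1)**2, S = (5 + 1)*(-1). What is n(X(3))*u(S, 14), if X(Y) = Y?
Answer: -6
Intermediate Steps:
S = -6 (S = 6*(-1) = -6)
n(T) = 1
n(X(3))*u(S, 14) = 1*(-6) = -6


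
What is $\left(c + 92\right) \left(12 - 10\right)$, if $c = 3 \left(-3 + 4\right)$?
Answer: $190$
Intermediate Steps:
$c = 3$ ($c = 3 \cdot 1 = 3$)
$\left(c + 92\right) \left(12 - 10\right) = \left(3 + 92\right) \left(12 - 10\right) = 95 \cdot 2 = 190$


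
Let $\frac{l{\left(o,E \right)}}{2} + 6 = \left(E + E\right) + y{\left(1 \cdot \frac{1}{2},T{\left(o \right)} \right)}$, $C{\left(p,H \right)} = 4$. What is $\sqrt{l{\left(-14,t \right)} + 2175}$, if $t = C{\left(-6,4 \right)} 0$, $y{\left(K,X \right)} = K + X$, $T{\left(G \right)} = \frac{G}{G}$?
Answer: $19 \sqrt{6} \approx 46.54$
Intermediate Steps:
$T{\left(G \right)} = 1$
$t = 0$ ($t = 4 \cdot 0 = 0$)
$l{\left(o,E \right)} = -9 + 4 E$ ($l{\left(o,E \right)} = -12 + 2 \left(\left(E + E\right) + \left(1 \cdot \frac{1}{2} + 1\right)\right) = -12 + 2 \left(2 E + \left(1 \cdot \frac{1}{2} + 1\right)\right) = -12 + 2 \left(2 E + \left(\frac{1}{2} + 1\right)\right) = -12 + 2 \left(2 E + \frac{3}{2}\right) = -12 + 2 \left(\frac{3}{2} + 2 E\right) = -12 + \left(3 + 4 E\right) = -9 + 4 E$)
$\sqrt{l{\left(-14,t \right)} + 2175} = \sqrt{\left(-9 + 4 \cdot 0\right) + 2175} = \sqrt{\left(-9 + 0\right) + 2175} = \sqrt{-9 + 2175} = \sqrt{2166} = 19 \sqrt{6}$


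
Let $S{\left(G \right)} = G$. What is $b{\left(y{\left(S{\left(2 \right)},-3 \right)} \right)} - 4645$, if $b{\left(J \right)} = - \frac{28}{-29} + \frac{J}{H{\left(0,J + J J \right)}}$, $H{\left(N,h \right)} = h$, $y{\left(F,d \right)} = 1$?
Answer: $- \frac{269325}{58} \approx -4643.5$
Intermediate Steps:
$b{\left(J \right)} = \frac{28}{29} + \frac{J}{J + J^{2}}$ ($b{\left(J \right)} = - \frac{28}{-29} + \frac{J}{J + J J} = \left(-28\right) \left(- \frac{1}{29}\right) + \frac{J}{J + J^{2}} = \frac{28}{29} + \frac{J}{J + J^{2}}$)
$b{\left(y{\left(S{\left(2 \right)},-3 \right)} \right)} - 4645 = \frac{57 + 28 \cdot 1}{29 \left(1 + 1\right)} - 4645 = \frac{57 + 28}{29 \cdot 2} - 4645 = \frac{1}{29} \cdot \frac{1}{2} \cdot 85 - 4645 = \frac{85}{58} - 4645 = - \frac{269325}{58}$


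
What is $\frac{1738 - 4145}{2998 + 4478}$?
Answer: $- \frac{2407}{7476} \approx -0.32196$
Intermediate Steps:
$\frac{1738 - 4145}{2998 + 4478} = - \frac{2407}{7476}$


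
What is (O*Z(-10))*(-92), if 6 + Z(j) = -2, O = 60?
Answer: 44160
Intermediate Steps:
Z(j) = -8 (Z(j) = -6 - 2 = -8)
(O*Z(-10))*(-92) = (60*(-8))*(-92) = -480*(-92) = 44160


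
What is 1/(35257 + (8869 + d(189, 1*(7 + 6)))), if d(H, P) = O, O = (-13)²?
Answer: 1/44295 ≈ 2.2576e-5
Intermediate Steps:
O = 169
d(H, P) = 169
1/(35257 + (8869 + d(189, 1*(7 + 6)))) = 1/(35257 + (8869 + 169)) = 1/(35257 + 9038) = 1/44295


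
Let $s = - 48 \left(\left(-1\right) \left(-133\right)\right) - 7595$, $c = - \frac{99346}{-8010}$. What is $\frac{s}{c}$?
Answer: $- \frac{55985895}{49673} \approx -1127.1$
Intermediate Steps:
$c = \frac{49673}{4005}$ ($c = \left(-99346\right) \left(- \frac{1}{8010}\right) = \frac{49673}{4005} \approx 12.403$)
$s = -13979$ ($s = \left(-48\right) 133 - 7595 = -6384 - 7595 = -13979$)
$\frac{s}{c} = - \frac{13979}{\frac{49673}{4005}} = \left(-13979\right) \frac{4005}{49673} = - \frac{55985895}{49673}$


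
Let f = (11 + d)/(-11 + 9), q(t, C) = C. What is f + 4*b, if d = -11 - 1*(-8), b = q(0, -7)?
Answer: -32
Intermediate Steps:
b = -7
d = -3 (d = -11 + 8 = -3)
f = -4 (f = (11 - 3)/(-11 + 9) = 8/(-2) = 8*(-1/2) = -4)
f + 4*b = -4 + 4*(-7) = -4 - 28 = -32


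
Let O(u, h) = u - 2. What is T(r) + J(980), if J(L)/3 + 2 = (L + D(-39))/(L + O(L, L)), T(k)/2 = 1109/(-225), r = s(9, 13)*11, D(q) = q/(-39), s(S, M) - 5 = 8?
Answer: -6323969/440550 ≈ -14.355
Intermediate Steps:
s(S, M) = 13 (s(S, M) = 5 + 8 = 13)
O(u, h) = -2 + u
D(q) = -q/39 (D(q) = q*(-1/39) = -q/39)
r = 143 (r = 13*11 = 143)
T(k) = -2218/225 (T(k) = 2*(1109/(-225)) = 2*(1109*(-1/225)) = 2*(-1109/225) = -2218/225)
J(L) = -6 + 3*(1 + L)/(-2 + 2*L) (J(L) = -6 + 3*((L - 1/39*(-39))/(L + (-2 + L))) = -6 + 3*((L + 1)/(-2 + 2*L)) = -6 + 3*((1 + L)/(-2 + 2*L)) = -6 + 3*(1 + L)/(-2 + 2*L))
T(r) + J(980) = -2218/225 + 3*(5 - 3*980)/(2*(-1 + 980)) = -2218/225 + (3/2)*(5 - 2940)/979 = -2218/225 + (3/2)*(1/979)*(-2935) = -2218/225 - 8805/1958 = -6323969/440550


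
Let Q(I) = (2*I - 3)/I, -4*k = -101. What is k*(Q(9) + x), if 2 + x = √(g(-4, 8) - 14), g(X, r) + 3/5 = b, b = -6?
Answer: -101/12 + 101*I*√515/20 ≈ -8.4167 + 114.6*I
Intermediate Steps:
k = 101/4 (k = -¼*(-101) = 101/4 ≈ 25.250)
Q(I) = (-3 + 2*I)/I
g(X, r) = -33/5 (g(X, r) = -⅗ - 6 = -33/5)
x = -2 + I*√515/5 (x = -2 + √(-33/5 - 14) = -2 + √(-103/5) = -2 + I*√515/5 ≈ -2.0 + 4.5387*I)
k*(Q(9) + x) = 101*((2 - 3/9) + (-2 + I*√515/5))/4 = 101*((2 - 3*⅑) + (-2 + I*√515/5))/4 = 101*((2 - ⅓) + (-2 + I*√515/5))/4 = 101*(5/3 + (-2 + I*√515/5))/4 = 101*(-⅓ + I*√515/5)/4 = -101/12 + 101*I*√515/20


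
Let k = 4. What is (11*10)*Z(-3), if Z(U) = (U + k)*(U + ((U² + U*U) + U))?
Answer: 1320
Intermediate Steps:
Z(U) = (4 + U)*(2*U + 2*U²) (Z(U) = (U + 4)*(U + ((U² + U*U) + U)) = (4 + U)*(U + ((U² + U²) + U)) = (4 + U)*(U + (2*U² + U)) = (4 + U)*(U + (U + 2*U²)) = (4 + U)*(2*U + 2*U²))
(11*10)*Z(-3) = (11*10)*(2*(-3)*(4 + (-3)² + 5*(-3))) = 110*(2*(-3)*(4 + 9 - 15)) = 110*(2*(-3)*(-2)) = 110*12 = 1320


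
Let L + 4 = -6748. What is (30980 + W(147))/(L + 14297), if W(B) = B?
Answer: 31127/7545 ≈ 4.1255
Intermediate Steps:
L = -6752 (L = -4 - 6748 = -6752)
(30980 + W(147))/(L + 14297) = (30980 + 147)/(-6752 + 14297) = 31127/7545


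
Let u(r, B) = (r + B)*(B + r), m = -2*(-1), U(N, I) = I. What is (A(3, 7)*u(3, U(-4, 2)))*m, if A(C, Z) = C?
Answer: 150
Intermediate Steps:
m = 2
u(r, B) = (B + r)² (u(r, B) = (B + r)*(B + r) = (B + r)²)
(A(3, 7)*u(3, U(-4, 2)))*m = (3*(2 + 3)²)*2 = (3*5²)*2 = (3*25)*2 = 75*2 = 150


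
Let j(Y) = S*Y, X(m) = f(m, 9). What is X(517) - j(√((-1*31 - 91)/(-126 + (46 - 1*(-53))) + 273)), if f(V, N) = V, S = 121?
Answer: 517 - 121*√22479/9 ≈ -1498.7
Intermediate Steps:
X(m) = m
j(Y) = 121*Y
X(517) - j(√((-1*31 - 91)/(-126 + (46 - 1*(-53))) + 273)) = 517 - 121*√((-1*31 - 91)/(-126 + (46 - 1*(-53))) + 273) = 517 - 121*√((-31 - 91)/(-126 + (46 + 53)) + 273) = 517 - 121*√(-122/(-126 + 99) + 273) = 517 - 121*√(-122/(-27) + 273) = 517 - 121*√(-122*(-1/27) + 273) = 517 - 121*√(122/27 + 273) = 517 - 121*√(7493/27) = 517 - 121*√22479/9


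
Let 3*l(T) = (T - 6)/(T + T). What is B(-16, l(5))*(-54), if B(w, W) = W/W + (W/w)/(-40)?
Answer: -172791/3200 ≈ -53.997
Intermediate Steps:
l(T) = (-6 + T)/(6*T) (l(T) = ((T - 6)/(T + T))/3 = ((-6 + T)/((2*T)))/3 = ((-6 + T)*(1/(2*T)))/3 = ((-6 + T)/(2*T))/3 = (-6 + T)/(6*T))
B(w, W) = 1 - W/(40*w) (B(w, W) = 1 + (W/w)*(-1/40) = 1 - W/(40*w))
B(-16, l(5))*(-54) = ((-16 - (-6 + 5)/(240*5))/(-16))*(-54) = -(-16 - (-1)/(240*5))/16*(-54) = -(-16 - 1/40*(-1/30))/16*(-54) = -(-16 + 1/1200)/16*(-54) = -1/16*(-19199/1200)*(-54) = (19199/19200)*(-54) = -172791/3200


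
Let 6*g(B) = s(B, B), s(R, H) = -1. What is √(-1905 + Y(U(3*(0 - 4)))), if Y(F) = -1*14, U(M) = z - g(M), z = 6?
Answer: I*√1919 ≈ 43.806*I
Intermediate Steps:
g(B) = -⅙ (g(B) = (⅙)*(-1) = -⅙)
U(M) = 37/6 (U(M) = 6 - 1*(-⅙) = 6 + ⅙ = 37/6)
Y(F) = -14
√(-1905 + Y(U(3*(0 - 4)))) = √(-1905 - 14) = √(-1919) = I*√1919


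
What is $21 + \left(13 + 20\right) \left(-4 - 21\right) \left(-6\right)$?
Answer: $4971$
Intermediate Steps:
$21 + \left(13 + 20\right) \left(-4 - 21\right) \left(-6\right) = 21 + 33 \left(-25\right) \left(-6\right) = 21 - -4950 = 21 + 4950 = 4971$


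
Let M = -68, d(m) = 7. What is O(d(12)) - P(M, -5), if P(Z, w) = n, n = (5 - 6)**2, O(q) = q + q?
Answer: 13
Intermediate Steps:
O(q) = 2*q
n = 1 (n = (-1)**2 = 1)
P(Z, w) = 1
O(d(12)) - P(M, -5) = 2*7 - 1*1 = 14 - 1 = 13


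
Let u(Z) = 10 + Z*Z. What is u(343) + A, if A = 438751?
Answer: 556410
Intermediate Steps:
u(Z) = 10 + Z²
u(343) + A = (10 + 343²) + 438751 = (10 + 117649) + 438751 = 117659 + 438751 = 556410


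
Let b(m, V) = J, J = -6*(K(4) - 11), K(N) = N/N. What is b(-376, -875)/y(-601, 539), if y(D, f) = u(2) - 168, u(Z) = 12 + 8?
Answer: -15/37 ≈ -0.40541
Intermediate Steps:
K(N) = 1
u(Z) = 20
J = 60 (J = -6*(1 - 11) = -6*(-10) = 60)
y(D, f) = -148 (y(D, f) = 20 - 168 = -148)
b(m, V) = 60
b(-376, -875)/y(-601, 539) = 60/(-148) = 60*(-1/148) = -15/37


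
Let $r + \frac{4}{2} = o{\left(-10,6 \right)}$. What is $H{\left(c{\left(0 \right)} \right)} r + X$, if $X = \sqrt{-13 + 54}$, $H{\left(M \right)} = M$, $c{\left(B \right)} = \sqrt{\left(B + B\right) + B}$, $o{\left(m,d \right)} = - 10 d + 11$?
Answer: $\sqrt{41} \approx 6.4031$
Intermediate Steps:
$o{\left(m,d \right)} = 11 - 10 d$
$c{\left(B \right)} = \sqrt{3} \sqrt{B}$ ($c{\left(B \right)} = \sqrt{2 B + B} = \sqrt{3 B} = \sqrt{3} \sqrt{B}$)
$r = -51$ ($r = -2 + \left(11 - 60\right) = -2 - 49 = -51$)
$X = \sqrt{41} \approx 6.4031$
$H{\left(c{\left(0 \right)} \right)} r + X = \sqrt{3} \sqrt{0} \left(-51\right) + \sqrt{41} = \sqrt{3} \cdot 0 \left(-51\right) + \sqrt{41} = 0 \left(-51\right) + \sqrt{41} = 0 + \sqrt{41} = \sqrt{41}$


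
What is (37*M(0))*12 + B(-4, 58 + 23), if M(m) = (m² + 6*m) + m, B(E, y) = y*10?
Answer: 810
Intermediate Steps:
B(E, y) = 10*y
M(m) = m² + 7*m
(37*M(0))*12 + B(-4, 58 + 23) = (37*(0*(7 + 0)))*12 + 10*(58 + 23) = (37*(0*7))*12 + 10*81 = (37*0)*12 + 810 = 0*12 + 810 = 0 + 810 = 810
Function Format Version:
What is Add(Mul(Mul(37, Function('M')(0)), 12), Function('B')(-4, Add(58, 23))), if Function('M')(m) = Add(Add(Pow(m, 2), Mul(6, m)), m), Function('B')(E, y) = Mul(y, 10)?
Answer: 810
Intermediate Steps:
Function('B')(E, y) = Mul(10, y)
Function('M')(m) = Add(Pow(m, 2), Mul(7, m))
Add(Mul(Mul(37, Function('M')(0)), 12), Function('B')(-4, Add(58, 23))) = Add(Mul(Mul(37, Mul(0, Add(7, 0))), 12), Mul(10, Add(58, 23))) = Add(Mul(Mul(37, Mul(0, 7)), 12), Mul(10, 81)) = Add(Mul(Mul(37, 0), 12), 810) = Add(Mul(0, 12), 810) = Add(0, 810) = 810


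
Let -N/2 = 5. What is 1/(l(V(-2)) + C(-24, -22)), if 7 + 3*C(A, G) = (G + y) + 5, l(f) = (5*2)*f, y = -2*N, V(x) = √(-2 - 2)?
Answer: -3/904 - 45*I/904 ≈ -0.0033186 - 0.049779*I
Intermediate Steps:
N = -10 (N = -2*5 = -10)
V(x) = 2*I (V(x) = √(-4) = 2*I)
y = 20 (y = -2*(-10) = 20)
l(f) = 10*f
C(A, G) = 6 + G/3 (C(A, G) = -7/3 + ((G + 20) + 5)/3 = -7/3 + ((20 + G) + 5)/3 = -7/3 + (25 + G)/3 = -7/3 + (25/3 + G/3) = 6 + G/3)
1/(l(V(-2)) + C(-24, -22)) = 1/(10*(2*I) + (6 + (⅓)*(-22))) = 1/(20*I + (6 - 22/3)) = 1/(20*I - 4/3) = 1/(-4/3 + 20*I) = 9*(-4/3 - 20*I)/3616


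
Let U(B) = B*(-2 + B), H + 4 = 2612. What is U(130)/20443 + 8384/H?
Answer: 13424452/3332209 ≈ 4.0287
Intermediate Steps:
H = 2608 (H = -4 + 2612 = 2608)
U(130)/20443 + 8384/H = (130*(-2 + 130))/20443 + 8384/2608 = (130*128)*(1/20443) + 8384*(1/2608) = 16640*(1/20443) + 524/163 = 16640/20443 + 524/163 = 13424452/3332209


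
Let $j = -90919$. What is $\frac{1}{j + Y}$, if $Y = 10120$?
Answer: $- \frac{1}{80799} \approx -1.2376 \cdot 10^{-5}$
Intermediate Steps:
$\frac{1}{j + Y} = \frac{1}{-90919 + 10120} = \frac{1}{-80799} = - \frac{1}{80799}$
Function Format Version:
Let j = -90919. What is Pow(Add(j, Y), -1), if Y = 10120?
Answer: Rational(-1, 80799) ≈ -1.2376e-5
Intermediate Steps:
Pow(Add(j, Y), -1) = Pow(Add(-90919, 10120), -1) = Pow(-80799, -1) = Rational(-1, 80799)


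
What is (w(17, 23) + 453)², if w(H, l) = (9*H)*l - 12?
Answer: 15681600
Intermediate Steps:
w(H, l) = -12 + 9*H*l (w(H, l) = 9*H*l - 12 = -12 + 9*H*l)
(w(17, 23) + 453)² = ((-12 + 9*17*23) + 453)² = ((-12 + 3519) + 453)² = (3507 + 453)² = 3960² = 15681600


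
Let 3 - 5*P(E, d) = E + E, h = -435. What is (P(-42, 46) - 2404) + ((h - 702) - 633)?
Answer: -20783/5 ≈ -4156.6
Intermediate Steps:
P(E, d) = 3/5 - 2*E/5 (P(E, d) = 3/5 - (E + E)/5 = 3/5 - 2*E/5)
(P(-42, 46) - 2404) + ((h - 702) - 633) = ((3/5 - 2/5*(-42)) - 2404) + ((-435 - 702) - 633) = ((3/5 + 84/5) - 2404) + (-1137 - 633) = (87/5 - 2404) - 1770 = -11933/5 - 1770 = -20783/5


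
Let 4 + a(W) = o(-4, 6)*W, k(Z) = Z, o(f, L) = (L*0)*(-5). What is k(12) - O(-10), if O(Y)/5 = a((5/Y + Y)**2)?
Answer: 32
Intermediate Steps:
o(f, L) = 0 (o(f, L) = 0*(-5) = 0)
a(W) = -4 (a(W) = -4 + 0*W = -4 + 0 = -4)
O(Y) = -20 (O(Y) = 5*(-4) = -20)
k(12) - O(-10) = 12 - 1*(-20) = 12 + 20 = 32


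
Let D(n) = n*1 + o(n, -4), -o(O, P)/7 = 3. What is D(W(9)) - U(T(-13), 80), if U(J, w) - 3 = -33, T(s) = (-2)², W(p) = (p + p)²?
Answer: 333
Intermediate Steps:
W(p) = 4*p² (W(p) = (2*p)² = 4*p²)
o(O, P) = -21 (o(O, P) = -7*3 = -21)
T(s) = 4
U(J, w) = -30 (U(J, w) = 3 - 33 = -30)
D(n) = -21 + n (D(n) = n*1 - 21 = n - 21 = -21 + n)
D(W(9)) - U(T(-13), 80) = (-21 + 4*9²) - 1*(-30) = (-21 + 4*81) + 30 = (-21 + 324) + 30 = 303 + 30 = 333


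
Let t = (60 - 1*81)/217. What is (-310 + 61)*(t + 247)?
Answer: -1905846/31 ≈ -61479.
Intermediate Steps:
t = -3/31 (t = (60 - 81)*(1/217) = -21*1/217 = -3/31 ≈ -0.096774)
(-310 + 61)*(t + 247) = (-310 + 61)*(-3/31 + 247) = -249*7654/31 = -1905846/31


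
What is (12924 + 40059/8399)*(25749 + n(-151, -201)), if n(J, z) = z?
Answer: 2774225001780/8399 ≈ 3.3030e+8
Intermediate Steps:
(12924 + 40059/8399)*(25749 + n(-151, -201)) = (12924 + 40059/8399)*(25749 - 201) = (12924 + 40059*(1/8399))*25548 = (12924 + 40059/8399)*25548 = (108588735/8399)*25548 = 2774225001780/8399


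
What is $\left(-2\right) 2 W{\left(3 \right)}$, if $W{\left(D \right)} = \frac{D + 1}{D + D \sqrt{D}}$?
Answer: $\frac{8}{3} - \frac{8 \sqrt{3}}{3} \approx -1.9521$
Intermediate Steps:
$W{\left(D \right)} = \frac{1 + D}{D + D^{\frac{3}{2}}}$
$\left(-2\right) 2 W{\left(3 \right)} = \left(-2\right) 2 \frac{1 + 3}{3 + 3^{\frac{3}{2}}} = - 4 \frac{1}{3 + 3 \sqrt{3}} \cdot 4 = - 4 \frac{4}{3 + 3 \sqrt{3}} = - \frac{16}{3 + 3 \sqrt{3}}$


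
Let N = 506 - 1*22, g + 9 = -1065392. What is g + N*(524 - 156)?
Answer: -887289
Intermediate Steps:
g = -1065401 (g = -9 - 1065392 = -1065401)
N = 484 (N = 506 - 22 = 484)
g + N*(524 - 156) = -1065401 + 484*(524 - 156) = -1065401 + 484*368 = -1065401 + 178112 = -887289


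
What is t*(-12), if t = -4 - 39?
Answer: 516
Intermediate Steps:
t = -43
t*(-12) = -43*(-12) = 516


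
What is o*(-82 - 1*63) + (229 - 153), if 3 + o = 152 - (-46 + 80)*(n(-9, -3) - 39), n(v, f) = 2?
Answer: -203939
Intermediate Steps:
o = 1407 (o = -3 + (152 - (-46 + 80)*(2 - 39)) = -3 + (152 - 34*(-37)) = -3 + (152 - 1*(-1258)) = -3 + (152 + 1258) = -3 + 1410 = 1407)
o*(-82 - 1*63) + (229 - 153) = 1407*(-82 - 1*63) + (229 - 153) = 1407*(-82 - 63) + 76 = 1407*(-145) + 76 = -204015 + 76 = -203939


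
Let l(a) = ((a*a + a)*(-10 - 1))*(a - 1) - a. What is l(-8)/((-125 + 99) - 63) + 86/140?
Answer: -384813/6230 ≈ -61.768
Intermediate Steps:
l(a) = -a + (-1 + a)*(-11*a - 11*a²) (l(a) = ((a² + a)*(-11))*(-1 + a) - a = ((a + a²)*(-11))*(-1 + a) - a = (-11*a - 11*a²)*(-1 + a) - a = (-1 + a)*(-11*a - 11*a²) - a = -a + (-1 + a)*(-11*a - 11*a²))
l(-8)/((-125 + 99) - 63) + 86/140 = (-8*(10 - 11*(-8)²))/((-125 + 99) - 63) + 86/140 = (-8*(10 - 11*64))/(-26 - 63) + 86*(1/140) = -8*(10 - 704)/(-89) + 43/70 = -8*(-694)*(-1/89) + 43/70 = 5552*(-1/89) + 43/70 = -5552/89 + 43/70 = -384813/6230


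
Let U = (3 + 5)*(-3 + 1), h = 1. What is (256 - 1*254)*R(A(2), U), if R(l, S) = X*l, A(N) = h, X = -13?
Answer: -26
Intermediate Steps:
U = -16 (U = 8*(-2) = -16)
A(N) = 1
R(l, S) = -13*l
(256 - 1*254)*R(A(2), U) = (256 - 1*254)*(-13*1) = (256 - 254)*(-13) = 2*(-13) = -26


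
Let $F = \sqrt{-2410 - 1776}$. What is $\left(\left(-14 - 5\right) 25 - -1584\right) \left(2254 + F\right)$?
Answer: $2499686 + 1109 i \sqrt{4186} \approx 2.4997 \cdot 10^{6} + 71752.0 i$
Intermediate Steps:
$F = i \sqrt{4186}$ ($F = \sqrt{-4186} = i \sqrt{4186} \approx 64.699 i$)
$\left(\left(-14 - 5\right) 25 - -1584\right) \left(2254 + F\right) = \left(\left(-14 - 5\right) 25 - -1584\right) \left(2254 + i \sqrt{4186}\right) = \left(\left(-19\right) 25 + 1584\right) \left(2254 + i \sqrt{4186}\right) = \left(-475 + 1584\right) \left(2254 + i \sqrt{4186}\right) = 1109 \left(2254 + i \sqrt{4186}\right) = 2499686 + 1109 i \sqrt{4186}$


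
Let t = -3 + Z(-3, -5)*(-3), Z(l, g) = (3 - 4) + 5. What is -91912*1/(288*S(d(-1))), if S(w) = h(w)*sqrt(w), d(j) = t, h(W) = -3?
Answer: -11489*I*sqrt(15)/1620 ≈ -27.467*I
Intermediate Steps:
Z(l, g) = 4 (Z(l, g) = -1 + 5 = 4)
t = -15 (t = -3 + 4*(-3) = -3 - 12 = -15)
d(j) = -15
S(w) = -3*sqrt(w)
-91912*1/(288*S(d(-1))) = -91912*I*sqrt(15)/12960 = -11489*I*sqrt(15)/1620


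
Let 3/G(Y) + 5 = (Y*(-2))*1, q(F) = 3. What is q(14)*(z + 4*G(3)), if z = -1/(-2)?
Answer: -39/22 ≈ -1.7727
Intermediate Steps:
z = ½ (z = -1*(-½) = ½ ≈ 0.50000)
G(Y) = 3/(-5 - 2*Y) (G(Y) = 3/(-5 + (Y*(-2))*1) = 3/(-5 - 2*Y*1) = 3/(-5 - 2*Y))
q(14)*(z + 4*G(3)) = 3*(½ + 4*(-3/(5 + 2*3))) = 3*(½ + 4*(-3/(5 + 6))) = 3*(½ + 4*(-3/11)) = 3*(½ - 12/11) = 3*(-13/22) = -39/22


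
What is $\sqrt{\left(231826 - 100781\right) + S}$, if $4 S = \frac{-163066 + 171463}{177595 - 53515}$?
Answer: $\frac{\sqrt{56043026443415}}{20680} \approx 362.0$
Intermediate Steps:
$S = \frac{2799}{165440}$ ($S = \frac{\left(-163066 + 171463\right) \frac{1}{177595 - 53515}}{4} = \frac{8397 \frac{1}{177595 - 53515}}{4} = \frac{8397 \cdot \frac{1}{124080}}{4} = \frac{1}{4} \cdot \frac{2799}{41360} = \frac{2799}{165440} \approx 0.016919$)
$\sqrt{\left(231826 - 100781\right) + S} = \sqrt{\left(231826 - 100781\right) + \frac{2799}{165440}} = \sqrt{131045 + \frac{2799}{165440}} = \sqrt{\frac{21680087599}{165440}} = \frac{\sqrt{56043026443415}}{20680}$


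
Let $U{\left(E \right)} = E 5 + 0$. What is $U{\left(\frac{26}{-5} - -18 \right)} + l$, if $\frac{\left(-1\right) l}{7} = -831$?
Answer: $5881$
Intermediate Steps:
$l = 5817$ ($l = \left(-7\right) \left(-831\right) = 5817$)
$U{\left(E \right)} = 5 E$ ($U{\left(E \right)} = 5 E + 0 = 5 E$)
$U{\left(\frac{26}{-5} - -18 \right)} + l = 5 \left(\frac{26}{-5} - -18\right) + 5817 = 5 \left(26 \left(- \frac{1}{5}\right) + 18\right) + 5817 = 5 \left(- \frac{26}{5} + 18\right) + 5817 = 5 \cdot \frac{64}{5} + 5817 = 64 + 5817 = 5881$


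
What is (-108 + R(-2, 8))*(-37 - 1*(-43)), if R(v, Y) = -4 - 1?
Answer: -678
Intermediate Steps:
R(v, Y) = -5
(-108 + R(-2, 8))*(-37 - 1*(-43)) = (-108 - 5)*(-37 - 1*(-43)) = -113*(-37 + 43) = -113*6 = -678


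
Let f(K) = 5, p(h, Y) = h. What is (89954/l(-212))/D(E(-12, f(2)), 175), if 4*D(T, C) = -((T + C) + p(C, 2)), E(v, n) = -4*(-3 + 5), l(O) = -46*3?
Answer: 89954/11799 ≈ 7.6239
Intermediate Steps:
l(O) = -138
E(v, n) = -8 (E(v, n) = -4*2 = -8)
D(T, C) = -C/2 - T/4 (D(T, C) = (-((T + C) + C))/4 = (-((C + T) + C))/4 = (-(T + 2*C))/4 = (-T - 2*C)/4 = -C/2 - T/4)
(89954/l(-212))/D(E(-12, f(2)), 175) = (89954/(-138))/(-½*175 - ¼*(-8)) = (89954*(-1/138))/(-175/2 + 2) = -44977/(69*(-171/2)) = -44977/69*(-2/171) = 89954/11799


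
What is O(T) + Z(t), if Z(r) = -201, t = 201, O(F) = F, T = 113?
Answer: -88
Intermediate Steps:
O(T) + Z(t) = 113 - 201 = -88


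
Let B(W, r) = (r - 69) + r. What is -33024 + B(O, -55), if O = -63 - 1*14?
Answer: -33203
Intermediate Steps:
O = -77 (O = -63 - 14 = -77)
B(W, r) = -69 + 2*r (B(W, r) = (-69 + r) + r = -69 + 2*r)
-33024 + B(O, -55) = -33024 + (-69 + 2*(-55)) = -33024 + (-69 - 110) = -33024 - 179 = -33203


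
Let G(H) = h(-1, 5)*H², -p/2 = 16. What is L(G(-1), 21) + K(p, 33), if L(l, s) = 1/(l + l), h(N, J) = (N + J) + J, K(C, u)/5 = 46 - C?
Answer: 7021/18 ≈ 390.06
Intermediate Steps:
p = -32 (p = -2*16 = -32)
K(C, u) = 230 - 5*C (K(C, u) = 5*(46 - C) = 230 - 5*C)
h(N, J) = N + 2*J (h(N, J) = (J + N) + J = N + 2*J)
G(H) = 9*H² (G(H) = (-1 + 2*5)*H² = (-1 + 10)*H² = 9*H²)
L(l, s) = 1/(2*l)
L(G(-1), 21) + K(p, 33) = 1/(2*((9*(-1)²))) + (230 - 5*(-32)) = 1/(2*((9*1))) + (230 + 160) = (½)/9 + 390 = (½)*(⅑) + 390 = 1/18 + 390 = 7021/18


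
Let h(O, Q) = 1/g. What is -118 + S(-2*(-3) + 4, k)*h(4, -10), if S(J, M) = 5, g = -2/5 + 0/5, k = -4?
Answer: -261/2 ≈ -130.50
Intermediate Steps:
g = -⅖ (g = -2*⅕ + 0*(⅕) = -⅖ + 0 = -⅖ ≈ -0.40000)
h(O, Q) = -5/2 (h(O, Q) = 1/(-⅖) = -5/2)
-118 + S(-2*(-3) + 4, k)*h(4, -10) = -118 + 5*(-5/2) = -118 - 25/2 = -261/2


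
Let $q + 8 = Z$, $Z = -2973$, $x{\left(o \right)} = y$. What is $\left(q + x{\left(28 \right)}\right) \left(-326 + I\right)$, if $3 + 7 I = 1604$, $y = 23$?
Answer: $\frac{2014398}{7} \approx 2.8777 \cdot 10^{5}$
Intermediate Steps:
$x{\left(o \right)} = 23$
$I = \frac{1601}{7}$ ($I = - \frac{3}{7} + \frac{1}{7} \cdot 1604 = - \frac{3}{7} + \frac{1604}{7} = \frac{1601}{7} \approx 228.71$)
$q = -2981$ ($q = -8 - 2973 = -2981$)
$\left(q + x{\left(28 \right)}\right) \left(-326 + I\right) = \left(-2981 + 23\right) \left(-326 + \frac{1601}{7}\right) = \left(-2958\right) \left(- \frac{681}{7}\right) = \frac{2014398}{7}$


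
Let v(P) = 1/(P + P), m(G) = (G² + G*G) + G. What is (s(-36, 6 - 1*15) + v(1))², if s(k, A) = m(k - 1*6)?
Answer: 48622729/4 ≈ 1.2156e+7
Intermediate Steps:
m(G) = G + 2*G² (m(G) = (G² + G²) + G = 2*G² + G = G + 2*G²)
s(k, A) = (-11 + 2*k)*(-6 + k) (s(k, A) = (k - 1*6)*(1 + 2*(k - 1*6)) = (k - 6)*(1 + 2*(k - 6)) = (-6 + k)*(1 + 2*(-6 + k)) = (-6 + k)*(1 + (-12 + 2*k)) = (-6 + k)*(-11 + 2*k) = (-11 + 2*k)*(-6 + k))
v(P) = 1/(2*P)
(s(-36, 6 - 1*15) + v(1))² = ((-11 + 2*(-36))*(-6 - 36) + (½)/1)² = ((-11 - 72)*(-42) + (½)*1)² = (-83*(-42) + ½)² = (3486 + ½)² = (6973/2)² = 48622729/4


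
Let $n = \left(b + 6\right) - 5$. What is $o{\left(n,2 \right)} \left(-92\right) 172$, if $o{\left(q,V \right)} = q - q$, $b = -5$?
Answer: $0$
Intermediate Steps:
$n = -4$ ($n = \left(-5 + 6\right) - 5 = 1 - 5 = -4$)
$o{\left(q,V \right)} = 0$
$o{\left(n,2 \right)} \left(-92\right) 172 = 0 \left(-92\right) 172 = 0 \cdot 172 = 0$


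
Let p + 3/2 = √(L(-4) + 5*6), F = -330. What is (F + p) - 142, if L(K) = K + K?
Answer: -947/2 + √22 ≈ -468.81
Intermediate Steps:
L(K) = 2*K
p = -3/2 + √22 (p = -3/2 + √(2*(-4) + 5*6) = -3/2 + √(-8 + 30) = -3/2 + √22 ≈ 3.1904)
(F + p) - 142 = (-330 + (-3/2 + √22)) - 142 = (-663/2 + √22) - 142 = -947/2 + √22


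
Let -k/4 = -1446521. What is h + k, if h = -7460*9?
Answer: 5718944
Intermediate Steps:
k = 5786084 (k = -4*(-1446521) = 5786084)
h = -67140
h + k = -67140 + 5786084 = 5718944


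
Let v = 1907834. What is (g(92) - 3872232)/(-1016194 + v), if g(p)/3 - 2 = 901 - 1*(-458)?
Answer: -3868149/891640 ≈ -4.3382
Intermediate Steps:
g(p) = 4083 (g(p) = 6 + 3*(901 - 1*(-458)) = 6 + 3*(901 + 458) = 6 + 3*1359 = 6 + 4077 = 4083)
(g(92) - 3872232)/(-1016194 + v) = (4083 - 3872232)/(-1016194 + 1907834) = -3868149/891640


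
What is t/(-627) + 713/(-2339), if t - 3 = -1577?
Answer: 3234535/1466553 ≈ 2.2055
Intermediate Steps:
t = -1574 (t = 3 - 1577 = -1574)
t/(-627) + 713/(-2339) = -1574/(-627) + 713/(-2339) = -1574*(-1/627) + 713*(-1/2339) = 1574/627 - 713/2339 = 3234535/1466553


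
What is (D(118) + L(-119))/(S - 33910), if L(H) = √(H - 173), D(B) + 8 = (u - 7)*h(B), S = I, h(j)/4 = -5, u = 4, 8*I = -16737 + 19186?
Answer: -416/268831 - 16*I*√73/268831 ≈ -0.0015474 - 0.00050851*I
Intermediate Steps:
I = 2449/8 (I = (-16737 + 19186)/8 = (⅛)*2449 = 2449/8 ≈ 306.13)
h(j) = -20 (h(j) = 4*(-5) = -20)
S = 2449/8 ≈ 306.13
D(B) = 52 (D(B) = -8 + (4 - 7)*(-20) = -8 - 3*(-20) = -8 + 60 = 52)
L(H) = √(-173 + H)
(D(118) + L(-119))/(S - 33910) = (52 + √(-173 - 119))/(2449/8 - 33910) = (52 + √(-292))/(-268831/8) = (52 + 2*I*√73)*(-8/268831) = -416/268831 - 16*I*√73/268831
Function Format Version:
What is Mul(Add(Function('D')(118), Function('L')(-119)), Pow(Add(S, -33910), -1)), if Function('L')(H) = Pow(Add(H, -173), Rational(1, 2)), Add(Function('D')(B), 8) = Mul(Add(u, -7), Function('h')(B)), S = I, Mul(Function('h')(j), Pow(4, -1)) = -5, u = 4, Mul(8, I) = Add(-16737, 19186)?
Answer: Add(Rational(-416, 268831), Mul(Rational(-16, 268831), I, Pow(73, Rational(1, 2)))) ≈ Add(-0.0015474, Mul(-0.00050851, I))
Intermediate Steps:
I = Rational(2449, 8) (I = Mul(Rational(1, 8), Add(-16737, 19186)) = Mul(Rational(1, 8), 2449) = Rational(2449, 8) ≈ 306.13)
Function('h')(j) = -20 (Function('h')(j) = Mul(4, -5) = -20)
S = Rational(2449, 8) ≈ 306.13
Function('D')(B) = 52 (Function('D')(B) = Add(-8, Mul(Add(4, -7), -20)) = Add(-8, Mul(-3, -20)) = Add(-8, 60) = 52)
Function('L')(H) = Pow(Add(-173, H), Rational(1, 2))
Mul(Add(Function('D')(118), Function('L')(-119)), Pow(Add(S, -33910), -1)) = Mul(Add(52, Pow(Add(-173, -119), Rational(1, 2))), Pow(Add(Rational(2449, 8), -33910), -1)) = Mul(Add(52, Pow(-292, Rational(1, 2))), Pow(Rational(-268831, 8), -1)) = Mul(Add(52, Mul(2, I, Pow(73, Rational(1, 2)))), Rational(-8, 268831)) = Add(Rational(-416, 268831), Mul(Rational(-16, 268831), I, Pow(73, Rational(1, 2))))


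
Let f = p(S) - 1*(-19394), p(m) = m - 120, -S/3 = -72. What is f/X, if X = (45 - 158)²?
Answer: 19490/12769 ≈ 1.5264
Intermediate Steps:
S = 216 (S = -3*(-72) = 216)
p(m) = -120 + m
f = 19490 (f = (-120 + 216) - 1*(-19394) = 96 + 19394 = 19490)
X = 12769 (X = (-113)² = 12769)
f/X = 19490/12769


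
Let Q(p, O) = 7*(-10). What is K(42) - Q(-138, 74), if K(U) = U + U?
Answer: 154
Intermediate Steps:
K(U) = 2*U
Q(p, O) = -70
K(42) - Q(-138, 74) = 2*42 - 1*(-70) = 84 + 70 = 154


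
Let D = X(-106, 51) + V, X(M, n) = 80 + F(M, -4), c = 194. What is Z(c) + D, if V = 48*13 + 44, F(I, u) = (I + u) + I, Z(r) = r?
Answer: 726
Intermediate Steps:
F(I, u) = u + 2*I
X(M, n) = 76 + 2*M (X(M, n) = 80 + (-4 + 2*M) = 76 + 2*M)
V = 668 (V = 624 + 44 = 668)
D = 532 (D = (76 + 2*(-106)) + 668 = (76 - 212) + 668 = -136 + 668 = 532)
Z(c) + D = 194 + 532 = 726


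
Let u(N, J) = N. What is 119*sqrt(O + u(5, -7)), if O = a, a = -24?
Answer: 119*I*sqrt(19) ≈ 518.71*I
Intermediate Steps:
O = -24
119*sqrt(O + u(5, -7)) = 119*sqrt(-24 + 5) = 119*sqrt(-19) = 119*(I*sqrt(19)) = 119*I*sqrt(19)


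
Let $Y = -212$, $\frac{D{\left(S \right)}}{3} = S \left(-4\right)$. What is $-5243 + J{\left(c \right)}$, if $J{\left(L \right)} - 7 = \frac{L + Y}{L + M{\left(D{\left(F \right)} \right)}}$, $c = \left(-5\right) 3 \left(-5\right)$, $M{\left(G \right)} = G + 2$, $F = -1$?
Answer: $- \frac{466141}{89} \approx -5237.5$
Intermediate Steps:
$D{\left(S \right)} = - 12 S$ ($D{\left(S \right)} = 3 S \left(-4\right) = 3 \left(- 4 S\right) = - 12 S$)
$M{\left(G \right)} = 2 + G$
$c = 75$ ($c = \left(-15\right) \left(-5\right) = 75$)
$J{\left(L \right)} = 7 + \frac{-212 + L}{14 + L}$ ($J{\left(L \right)} = 7 + \frac{L - 212}{L + \left(2 - -12\right)} = 7 + \frac{-212 + L}{L + \left(2 + 12\right)} = 7 + \frac{-212 + L}{L + 14} = 7 + \frac{-212 + L}{14 + L}$)
$-5243 + J{\left(c \right)} = -5243 + \frac{2 \left(-57 + 4 \cdot 75\right)}{14 + 75} = -5243 + \frac{2 \left(-57 + 300\right)}{89} = -5243 + 2 \cdot \frac{1}{89} \cdot 243 = -5243 + \frac{486}{89} = - \frac{466141}{89}$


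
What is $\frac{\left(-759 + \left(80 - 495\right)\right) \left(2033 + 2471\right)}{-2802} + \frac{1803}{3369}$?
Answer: $\frac{2969883305}{1573323} \approx 1887.7$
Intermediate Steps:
$\frac{\left(-759 + \left(80 - 495\right)\right) \left(2033 + 2471\right)}{-2802} + \frac{1803}{3369} = \left(-759 + \left(80 - 495\right)\right) 4504 \left(- \frac{1}{2802}\right) + 1803 \cdot \frac{1}{3369} = \left(-759 - 415\right) 4504 \left(- \frac{1}{2802}\right) + \frac{601}{1123} = \left(-1174\right) 4504 \left(- \frac{1}{2802}\right) + \frac{601}{1123} = \left(-5287696\right) \left(- \frac{1}{2802}\right) + \frac{601}{1123} = \frac{2643848}{1401} + \frac{601}{1123} = \frac{2969883305}{1573323}$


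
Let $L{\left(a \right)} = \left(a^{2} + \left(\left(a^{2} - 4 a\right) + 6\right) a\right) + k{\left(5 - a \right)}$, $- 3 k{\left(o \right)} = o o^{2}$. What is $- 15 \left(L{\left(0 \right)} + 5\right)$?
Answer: $550$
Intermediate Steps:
$k{\left(o \right)} = - \frac{o^{3}}{3}$ ($k{\left(o \right)} = - \frac{o o^{2}}{3} = - \frac{o^{3}}{3}$)
$L{\left(a \right)} = a^{2} - \frac{\left(5 - a\right)^{3}}{3} + a \left(6 + a^{2} - 4 a\right)$ ($L{\left(a \right)} = \left(a^{2} + \left(\left(a^{2} - 4 a\right) + 6\right) a\right) - \frac{\left(5 - a\right)^{3}}{3} = \left(a^{2} + \left(6 + a^{2} - 4 a\right) a\right) - \frac{\left(5 - a\right)^{3}}{3} = \left(a^{2} + a \left(6 + a^{2} - 4 a\right)\right) - \frac{\left(5 - a\right)^{3}}{3} = a^{2} - \frac{\left(5 - a\right)^{3}}{3} + a \left(6 + a^{2} - 4 a\right)$)
$- 15 \left(L{\left(0 \right)} + 5\right) = - 15 \left(\left(- \frac{125}{3} - 8 \cdot 0^{2} + 31 \cdot 0 + \frac{4 \cdot 0^{3}}{3}\right) + 5\right) = - 15 \left(\left(- \frac{125}{3} - 0 + 0 + \frac{4}{3} \cdot 0\right) + 5\right) = - 15 \left(\left(- \frac{125}{3} + 0 + 0 + 0\right) + 5\right) = - 15 \left(- \frac{125}{3} + 5\right) = \left(-15\right) \left(- \frac{110}{3}\right) = 550$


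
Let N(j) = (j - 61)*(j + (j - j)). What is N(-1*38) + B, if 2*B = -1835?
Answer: 5689/2 ≈ 2844.5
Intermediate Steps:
B = -1835/2 (B = (½)*(-1835) = -1835/2 ≈ -917.50)
N(j) = j*(-61 + j) (N(j) = (-61 + j)*(j + 0) = (-61 + j)*j = j*(-61 + j))
N(-1*38) + B = (-1*38)*(-61 - 1*38) - 1835/2 = -38*(-61 - 38) - 1835/2 = -38*(-99) - 1835/2 = 3762 - 1835/2 = 5689/2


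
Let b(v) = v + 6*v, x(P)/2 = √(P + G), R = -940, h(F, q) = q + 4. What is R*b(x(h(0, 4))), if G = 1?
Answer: -39480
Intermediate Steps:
h(F, q) = 4 + q
x(P) = 2*√(1 + P) (x(P) = 2*√(P + 1) = 2*√(1 + P))
b(v) = 7*v
R*b(x(h(0, 4))) = -6580*2*√(1 + (4 + 4)) = -6580*2*√(1 + 8) = -6580*2*√9 = -6580*2*3 = -6580*6 = -940*42 = -39480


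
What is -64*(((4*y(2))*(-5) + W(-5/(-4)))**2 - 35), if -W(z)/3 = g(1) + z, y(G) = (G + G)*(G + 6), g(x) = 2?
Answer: -27016964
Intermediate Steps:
y(G) = 2*G*(6 + G) (y(G) = (2*G)*(6 + G) = 2*G*(6 + G))
W(z) = -6 - 3*z (W(z) = -3*(2 + z) = -6 - 3*z)
-64*(((4*y(2))*(-5) + W(-5/(-4)))**2 - 35) = -64*(((4*(2*2*(6 + 2)))*(-5) + (-6 - (-15)/(-4)))**2 - 35) = -64*(((4*(2*2*8))*(-5) + (-6 - (-15)*(-1)/4))**2 - 35) = -64*(((4*32)*(-5) + (-6 - 3*5/4))**2 - 35) = -64*((128*(-5) + (-6 - 15/4))**2 - 35) = -64*((-640 - 39/4)**2 - 35) = -64*((-2599/4)**2 - 35) = -64*(6754801/16 - 35) = -64*6754241/16 = -27016964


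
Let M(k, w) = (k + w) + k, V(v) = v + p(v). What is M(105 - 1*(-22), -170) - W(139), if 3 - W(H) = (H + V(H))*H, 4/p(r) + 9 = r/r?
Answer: 77307/2 ≈ 38654.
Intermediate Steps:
p(r) = -½ (p(r) = 4/(-9 + r/r) = 4/(-9 + 1) = 4/(-8) = 4*(-⅛) = -½)
V(v) = -½ + v (V(v) = v - ½ = -½ + v)
W(H) = 3 - H*(-½ + 2*H) (W(H) = 3 - (H + (-½ + H))*H = 3 - (-½ + 2*H)*H = 3 - H*(-½ + 2*H))
M(k, w) = w + 2*k
M(105 - 1*(-22), -170) - W(139) = (-170 + 2*(105 - 1*(-22))) - (3 + (½)*139 - 2*139²) = (-170 + 2*(105 + 22)) - (3 + 139/2 - 2*19321) = (-170 + 2*127) - (3 + 139/2 - 38642) = (-170 + 254) - 1*(-77139/2) = 84 + 77139/2 = 77307/2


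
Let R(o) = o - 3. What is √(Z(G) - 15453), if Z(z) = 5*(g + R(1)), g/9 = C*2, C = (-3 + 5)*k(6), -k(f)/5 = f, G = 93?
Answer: I*√20863 ≈ 144.44*I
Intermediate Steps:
k(f) = -5*f
R(o) = -3 + o
C = -60 (C = (-3 + 5)*(-5*6) = 2*(-30) = -60)
g = -1080 (g = 9*(-60*2) = 9*(-120) = -1080)
Z(z) = -5410 (Z(z) = 5*(-1080 + (-3 + 1)) = 5*(-1080 - 2) = 5*(-1082) = -5410)
√(Z(G) - 15453) = √(-5410 - 15453) = √(-20863) = I*√20863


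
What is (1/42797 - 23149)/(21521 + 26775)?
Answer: -123838469/258365489 ≈ -0.47931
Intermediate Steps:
(1/42797 - 23149)/(21521 + 26775) = (1/42797 - 23149)/48296 = -990707752/42797*1/48296 = -123838469/258365489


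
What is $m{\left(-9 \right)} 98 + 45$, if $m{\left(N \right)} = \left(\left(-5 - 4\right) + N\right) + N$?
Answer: $-2601$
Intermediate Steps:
$m{\left(N \right)} = -9 + 2 N$ ($m{\left(N \right)} = \left(-9 + N\right) + N = -9 + 2 N$)
$m{\left(-9 \right)} 98 + 45 = \left(-9 + 2 \left(-9\right)\right) 98 + 45 = \left(-9 - 18\right) 98 + 45 = \left(-27\right) 98 + 45 = -2646 + 45 = -2601$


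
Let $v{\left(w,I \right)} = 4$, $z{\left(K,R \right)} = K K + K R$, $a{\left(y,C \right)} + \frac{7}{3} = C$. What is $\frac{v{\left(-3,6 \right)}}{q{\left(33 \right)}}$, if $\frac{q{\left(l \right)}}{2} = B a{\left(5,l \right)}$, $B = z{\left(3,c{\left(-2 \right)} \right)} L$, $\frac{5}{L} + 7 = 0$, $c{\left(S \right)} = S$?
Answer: $- \frac{7}{230} \approx -0.030435$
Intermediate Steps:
$a{\left(y,C \right)} = - \frac{7}{3} + C$
$L = - \frac{5}{7}$ ($L = \frac{5}{-7 + 0} = \frac{5}{-7} = 5 \left(- \frac{1}{7}\right) = - \frac{5}{7} \approx -0.71429$)
$z{\left(K,R \right)} = K^{2} + K R$
$B = - \frac{15}{7}$ ($B = 3 \left(3 - 2\right) \left(- \frac{5}{7}\right) = 3 \cdot 1 \left(- \frac{5}{7}\right) = 3 \left(- \frac{5}{7}\right) = - \frac{15}{7} \approx -2.1429$)
$q{\left(l \right)} = 10 - \frac{30 l}{7}$ ($q{\left(l \right)} = 2 \left(- \frac{15 \left(- \frac{7}{3} + l\right)}{7}\right) = 2 \left(5 - \frac{15 l}{7}\right) = 10 - \frac{30 l}{7}$)
$\frac{v{\left(-3,6 \right)}}{q{\left(33 \right)}} = \frac{4}{10 - \frac{990}{7}} = \frac{4}{- \frac{920}{7}} = 4 \left(- \frac{7}{920}\right) = - \frac{7}{230}$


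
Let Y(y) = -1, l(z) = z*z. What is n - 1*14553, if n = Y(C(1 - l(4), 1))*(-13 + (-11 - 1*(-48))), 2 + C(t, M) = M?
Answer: -14577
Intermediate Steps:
l(z) = z²
C(t, M) = -2 + M
n = -24 (n = -(-13 + (-11 - 1*(-48))) = -(-13 + (-11 + 48)) = -(-13 + 37) = -1*24 = -24)
n - 1*14553 = -24 - 1*14553 = -24 - 14553 = -14577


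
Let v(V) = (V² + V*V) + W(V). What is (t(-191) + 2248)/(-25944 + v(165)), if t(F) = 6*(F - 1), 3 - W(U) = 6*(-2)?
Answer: 1096/28521 ≈ 0.038428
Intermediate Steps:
W(U) = 15 (W(U) = 3 - 6*(-2) = 3 - 1*(-12) = 3 + 12 = 15)
v(V) = 15 + 2*V² (v(V) = (V² + V*V) + 15 = (V² + V²) + 15 = 2*V² + 15 = 15 + 2*V²)
t(F) = -6 + 6*F (t(F) = 6*(-1 + F) = -6 + 6*F)
(t(-191) + 2248)/(-25944 + v(165)) = ((-6 + 6*(-191)) + 2248)/(-25944 + (15 + 2*165²)) = ((-6 - 1146) + 2248)/(-25944 + (15 + 2*27225)) = (-1152 + 2248)/(-25944 + (15 + 54450)) = 1096/(-25944 + 54465) = 1096/28521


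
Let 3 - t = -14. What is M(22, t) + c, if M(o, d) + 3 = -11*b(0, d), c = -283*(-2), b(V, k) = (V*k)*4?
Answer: 563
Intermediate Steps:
t = 17 (t = 3 - 1*(-14) = 3 + 14 = 17)
b(V, k) = 4*V*k
c = 566
M(o, d) = -3 (M(o, d) = -3 - 44*0*d = -3 - 11*0 = -3 + 0 = -3)
M(22, t) + c = -3 + 566 = 563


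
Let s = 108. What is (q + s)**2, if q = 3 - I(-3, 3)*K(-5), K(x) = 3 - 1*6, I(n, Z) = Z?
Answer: 14400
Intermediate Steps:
K(x) = -3 (K(x) = 3 - 6 = -3)
q = 12 (q = 3 - 3*(-3) = 3 - 1*(-9) = 3 + 9 = 12)
(q + s)**2 = (12 + 108)**2 = 120**2 = 14400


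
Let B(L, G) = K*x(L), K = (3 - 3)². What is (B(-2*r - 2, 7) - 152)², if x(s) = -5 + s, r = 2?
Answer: 23104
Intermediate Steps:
K = 0 (K = 0² = 0)
B(L, G) = 0 (B(L, G) = 0*(-5 + L) = 0)
(B(-2*r - 2, 7) - 152)² = (0 - 152)² = (-152)² = 23104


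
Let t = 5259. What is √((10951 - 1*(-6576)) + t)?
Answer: √22786 ≈ 150.95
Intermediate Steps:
√((10951 - 1*(-6576)) + t) = √((10951 - 1*(-6576)) + 5259) = √((10951 + 6576) + 5259) = √(17527 + 5259) = √22786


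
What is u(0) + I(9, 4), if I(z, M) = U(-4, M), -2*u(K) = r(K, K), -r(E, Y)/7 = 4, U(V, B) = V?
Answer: 10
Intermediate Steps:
r(E, Y) = -28 (r(E, Y) = -7*4 = -28)
u(K) = 14 (u(K) = -½*(-28) = 14)
I(z, M) = -4
u(0) + I(9, 4) = 14 - 4 = 10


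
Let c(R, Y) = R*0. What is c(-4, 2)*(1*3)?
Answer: 0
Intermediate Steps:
c(R, Y) = 0
c(-4, 2)*(1*3) = 0*(1*3) = 0*3 = 0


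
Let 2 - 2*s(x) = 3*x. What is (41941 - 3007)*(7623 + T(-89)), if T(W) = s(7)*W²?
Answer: -2632970151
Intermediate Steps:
s(x) = 1 - 3*x/2
T(W) = -19*W²/2 (T(W) = (1 - 3/2*7)*W² = (1 - 21/2)*W² = -19*W²/2)
(41941 - 3007)*(7623 + T(-89)) = (41941 - 3007)*(7623 - 19/2*(-89)²) = 38934*(7623 - 19/2*7921) = 38934*(7623 - 150499/2) = 38934*(-135253/2) = -2632970151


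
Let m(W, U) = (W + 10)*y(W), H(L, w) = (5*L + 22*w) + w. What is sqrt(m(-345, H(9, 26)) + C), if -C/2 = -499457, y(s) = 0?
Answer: 7*sqrt(20386) ≈ 999.46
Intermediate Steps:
H(L, w) = 5*L + 23*w
C = 998914 (C = -2*(-499457) = 998914)
m(W, U) = 0 (m(W, U) = (W + 10)*0 = (10 + W)*0 = 0)
sqrt(m(-345, H(9, 26)) + C) = sqrt(0 + 998914) = sqrt(998914) = 7*sqrt(20386)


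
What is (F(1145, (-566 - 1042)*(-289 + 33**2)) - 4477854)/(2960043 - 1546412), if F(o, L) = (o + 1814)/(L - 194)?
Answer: -5761180092235/1818769162814 ≈ -3.1676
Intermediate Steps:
F(o, L) = (1814 + o)/(-194 + L)
(F(1145, (-566 - 1042)*(-289 + 33**2)) - 4477854)/(2960043 - 1546412) = ((1814 + 1145)/(-194 + (-566 - 1042)*(-289 + 33**2)) - 4477854)/(2960043 - 1546412) = (2959/(-194 - 1608*(-289 + 1089)) - 4477854)/1413631 = (2959/(-194 - 1608*800) - 4477854)*(1/1413631) = (2959/(-194 - 1286400) - 4477854)*(1/1413631) = (2959/(-1286594) - 4477854)*(1/1413631) = (-1/1286594*2959 - 4477854)*(1/1413631) = (-2959/1286594 - 4477854)*(1/1413631) = -5761180092235/1286594*1/1413631 = -5761180092235/1818769162814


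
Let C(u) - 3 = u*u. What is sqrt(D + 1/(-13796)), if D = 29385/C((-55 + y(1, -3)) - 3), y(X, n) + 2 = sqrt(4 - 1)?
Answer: sqrt(233032750741 + 68980*sqrt(3))/(6898*sqrt(601 - 20*sqrt(3))) ≈ 2.9406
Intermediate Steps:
y(X, n) = -2 + sqrt(3) (y(X, n) = -2 + sqrt(4 - 1) = -2 + sqrt(3))
C(u) = 3 + u**2 (C(u) = 3 + u*u = 3 + u**2)
D = 29385/(3 + (-60 + sqrt(3))**2) (D = 29385/(3 + ((-55 + (-2 + sqrt(3))) - 3)**2) = 29385/(3 + ((-57 + sqrt(3)) - 3)**2) = 29385/(3 + (-60 + sqrt(3))**2) ≈ 8.6473)
sqrt(D + 1/(-13796)) = sqrt((5886795/720002 + 97950*sqrt(3)/360001) + 1/(-13796)) = sqrt((5886795/720002 + 97950*sqrt(3)/360001) - 1/13796) = sqrt(40606751909/4966573796 + 97950*sqrt(3)/360001)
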